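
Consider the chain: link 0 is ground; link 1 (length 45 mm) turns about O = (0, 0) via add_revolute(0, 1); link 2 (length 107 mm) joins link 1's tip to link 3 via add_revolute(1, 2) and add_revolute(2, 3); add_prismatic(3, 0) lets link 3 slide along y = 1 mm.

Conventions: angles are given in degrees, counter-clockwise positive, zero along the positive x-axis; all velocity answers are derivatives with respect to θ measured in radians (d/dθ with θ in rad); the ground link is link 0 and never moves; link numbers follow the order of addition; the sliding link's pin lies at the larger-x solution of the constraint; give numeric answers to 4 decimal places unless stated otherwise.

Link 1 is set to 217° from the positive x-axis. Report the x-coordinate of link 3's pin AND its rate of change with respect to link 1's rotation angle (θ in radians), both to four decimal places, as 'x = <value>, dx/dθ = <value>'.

geometry: r = 45 mm, L = 107 mm, e = 1 mm
crank pin P = (r cos θ, r sin θ) = (-35.938598, -27.081676)
h = r sin θ − e = -27.081676 − 1 = -28.081676
x = r cos θ + √(L² − h²) = -35.938598 + 103.249307 = 67.310709
dx/dθ = −r sin θ − h·r cos θ/√(L² − h²) (θ in radians; h = -28.081676) = 17.307121

x = 67.3107, dx/dθ = 17.3071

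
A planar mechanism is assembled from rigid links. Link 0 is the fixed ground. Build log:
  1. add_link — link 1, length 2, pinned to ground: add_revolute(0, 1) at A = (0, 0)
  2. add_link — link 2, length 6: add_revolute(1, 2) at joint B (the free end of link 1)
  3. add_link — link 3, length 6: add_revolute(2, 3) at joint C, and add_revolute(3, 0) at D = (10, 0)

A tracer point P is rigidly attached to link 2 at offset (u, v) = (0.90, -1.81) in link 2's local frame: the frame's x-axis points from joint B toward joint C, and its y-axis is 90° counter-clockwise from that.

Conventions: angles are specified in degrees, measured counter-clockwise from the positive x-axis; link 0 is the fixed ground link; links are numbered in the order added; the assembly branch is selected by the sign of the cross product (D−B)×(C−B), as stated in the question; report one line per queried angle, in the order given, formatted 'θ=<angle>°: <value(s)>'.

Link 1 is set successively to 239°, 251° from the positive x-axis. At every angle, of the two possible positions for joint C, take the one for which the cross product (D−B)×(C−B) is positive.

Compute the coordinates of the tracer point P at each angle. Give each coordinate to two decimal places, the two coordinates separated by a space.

A=(0,0), D=(10.00,0)
θ=239°: B = A + 2.00·(cos239°, sin239°) = (-1.0301, -1.7143)
θ=239°: |BD| = 11.1625
θ=239°: circle(B,6.00) ∩ circle(D,6.00): a=5.5813, h=2.2022
θ=239°:   candidates: C₊=(4.1468,1.3189) cross=24.582; C₋=(4.8232,-3.0332) cross=-24.582
θ=239°:   branch + wants cross > 0 → take C=(4.1468,1.3189) (cross=24.582)
θ=239°: ex = (C−B)/|BC| = (0.8628,0.5055); ey = (-0.5055,0.8628)
θ=239°: P = B + 0.90·ex + -1.81·ey = (0.6615,-2.8210)
θ=251°: B = A + 2.00·(cos251°, sin251°) = (-0.6511, -1.8910)
θ=251°: |BD| = 10.8177
θ=251°: circle(B,6.00) ∩ circle(D,6.00): a=5.4089, h=2.5970
θ=251°:   candidates: C₊=(4.2205,1.6115) cross=28.093; C₋=(5.1284,-3.5025) cross=-28.093
θ=251°:   branch + wants cross > 0 → take C=(4.2205,1.6115) (cross=28.093)
θ=251°: ex = (C−B)/|BC| = (0.8119,0.5838); ey = (-0.5838,0.8119)
θ=251°: P = B + 0.90·ex + -1.81·ey = (1.1362,-2.8353)

θ=239°: 0.66 -2.82
θ=251°: 1.14 -2.84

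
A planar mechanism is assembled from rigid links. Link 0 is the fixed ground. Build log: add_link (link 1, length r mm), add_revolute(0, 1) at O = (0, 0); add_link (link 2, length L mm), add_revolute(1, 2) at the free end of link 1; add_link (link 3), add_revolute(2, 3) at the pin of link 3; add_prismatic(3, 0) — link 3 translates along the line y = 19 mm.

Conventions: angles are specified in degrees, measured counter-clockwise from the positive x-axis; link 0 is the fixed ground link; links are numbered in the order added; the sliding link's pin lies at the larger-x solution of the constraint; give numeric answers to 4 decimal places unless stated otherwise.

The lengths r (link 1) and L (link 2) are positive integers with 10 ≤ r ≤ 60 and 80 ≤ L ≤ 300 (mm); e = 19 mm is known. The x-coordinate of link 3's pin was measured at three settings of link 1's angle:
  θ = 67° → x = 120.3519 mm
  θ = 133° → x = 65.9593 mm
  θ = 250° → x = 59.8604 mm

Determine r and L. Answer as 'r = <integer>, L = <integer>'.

constraint per measurement: (x − r cos θ)² + (r sin θ − e)² = L²
subtracting the θ₁ and θ₂ equations cancels the r² and L² terms:
r = (x₁² − x₂²) / (2[(x₁cos θ₁ + e sin θ₁) − (x₂cos θ₂ + e sin θ₂)]) = 53.0000 → r = 53
L² = (x₁ − r cos θ₁)² + (r sin θ₁ − e)² = 10816.0083 → L = 104.0000 → L = 104
check at θ₃=250°: x = 59.8604 (printed 59.8604) ✓

r = 53, L = 104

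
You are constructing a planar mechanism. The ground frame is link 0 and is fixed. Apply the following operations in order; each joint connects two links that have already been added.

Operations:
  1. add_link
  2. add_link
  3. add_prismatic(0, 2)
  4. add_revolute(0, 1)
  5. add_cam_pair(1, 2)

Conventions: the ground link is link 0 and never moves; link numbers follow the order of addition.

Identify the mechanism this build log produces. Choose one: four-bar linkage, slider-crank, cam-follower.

links: 3 (incl. ground); joints: 1 revolute, 1 prismatic, 1 higher (cam) pair, forming one closed loop
3 links, revolute + prismatic + higher pair in one loop → cam-follower

cam-follower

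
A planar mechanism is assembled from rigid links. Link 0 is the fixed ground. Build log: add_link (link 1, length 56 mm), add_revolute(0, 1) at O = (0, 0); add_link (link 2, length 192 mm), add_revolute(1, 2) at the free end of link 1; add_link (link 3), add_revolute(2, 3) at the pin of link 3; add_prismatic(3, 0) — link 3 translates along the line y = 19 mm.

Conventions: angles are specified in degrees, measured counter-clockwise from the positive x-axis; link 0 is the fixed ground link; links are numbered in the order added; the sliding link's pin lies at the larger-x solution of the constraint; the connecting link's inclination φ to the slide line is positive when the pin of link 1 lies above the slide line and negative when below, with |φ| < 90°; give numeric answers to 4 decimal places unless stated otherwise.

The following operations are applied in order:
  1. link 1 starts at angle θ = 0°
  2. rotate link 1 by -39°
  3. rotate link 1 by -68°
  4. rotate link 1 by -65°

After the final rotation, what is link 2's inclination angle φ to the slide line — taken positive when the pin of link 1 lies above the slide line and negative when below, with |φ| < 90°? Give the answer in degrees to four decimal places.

geometry: r = 56 mm, L = 192 mm, e = 19 mm; θ starts at 0°
rotate link 1 by -39°: θ ← 0° -39° = -39°
rotate link 1 by -68°: θ ← -39° -68° = -107°
rotate link 1 by -65°: θ ← -107° -65° = -172°
h = r sin θ − e = -7.793694 − 19 = -26.793694
sin φ = h / L = -26.793694 / 192 = -0.13955049
φ = arcsin(-0.13955049) = -8.021836°

-8.0218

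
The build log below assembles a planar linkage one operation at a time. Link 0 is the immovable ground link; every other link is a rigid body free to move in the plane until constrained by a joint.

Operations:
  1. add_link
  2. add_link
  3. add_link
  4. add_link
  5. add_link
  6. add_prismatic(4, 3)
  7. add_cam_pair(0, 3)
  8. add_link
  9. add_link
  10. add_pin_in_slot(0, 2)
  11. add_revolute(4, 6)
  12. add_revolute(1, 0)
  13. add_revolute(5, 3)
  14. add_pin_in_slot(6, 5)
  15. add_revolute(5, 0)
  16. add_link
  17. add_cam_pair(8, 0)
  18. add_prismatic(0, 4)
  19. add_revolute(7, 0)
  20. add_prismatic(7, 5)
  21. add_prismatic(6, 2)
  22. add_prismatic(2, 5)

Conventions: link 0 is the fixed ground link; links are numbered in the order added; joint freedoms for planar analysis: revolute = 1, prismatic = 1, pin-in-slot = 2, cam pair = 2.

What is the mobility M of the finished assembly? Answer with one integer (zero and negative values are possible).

L=1 J1=0 J2=0
add link → L=2 J1=0 J2=0
add link → L=3 J1=0 J2=0
add link → L=4 J1=0 J2=0
add link → L=5 J1=0 J2=0
add link → L=6 J1=0 J2=0
P@4,3 dof=1 J1 → L=6 J1=1 J2=0
C@0,3 dof=2 J2 → L=6 J1=1 J2=1
add link → L=7 J1=1 J2=1
add link → L=8 J1=1 J2=1
PS@0,2 dof=2 J2 → L=8 J1=1 J2=2
R@4,6 dof=1 J1 → L=8 J1=2 J2=2
R@1,0 dof=1 J1 → L=8 J1=3 J2=2
R@5,3 dof=1 J1 → L=8 J1=4 J2=2
PS@6,5 dof=2 J2 → L=8 J1=4 J2=3
R@5,0 dof=1 J1 → L=8 J1=5 J2=3
add link → L=9 J1=5 J2=3
C@8,0 dof=2 J2 → L=9 J1=5 J2=4
P@0,4 dof=1 J1 → L=9 J1=6 J2=4
R@7,0 dof=1 J1 → L=9 J1=7 J2=4
P@7,5 dof=1 J1 → L=9 J1=8 J2=4
P@6,2 dof=1 J1 → L=9 J1=9 J2=4
P@2,5 dof=1 J1 → L=9 J1=10 J2=4
M=3(L−1)−2J1−J2=3·8−2·10−4=0

M = 0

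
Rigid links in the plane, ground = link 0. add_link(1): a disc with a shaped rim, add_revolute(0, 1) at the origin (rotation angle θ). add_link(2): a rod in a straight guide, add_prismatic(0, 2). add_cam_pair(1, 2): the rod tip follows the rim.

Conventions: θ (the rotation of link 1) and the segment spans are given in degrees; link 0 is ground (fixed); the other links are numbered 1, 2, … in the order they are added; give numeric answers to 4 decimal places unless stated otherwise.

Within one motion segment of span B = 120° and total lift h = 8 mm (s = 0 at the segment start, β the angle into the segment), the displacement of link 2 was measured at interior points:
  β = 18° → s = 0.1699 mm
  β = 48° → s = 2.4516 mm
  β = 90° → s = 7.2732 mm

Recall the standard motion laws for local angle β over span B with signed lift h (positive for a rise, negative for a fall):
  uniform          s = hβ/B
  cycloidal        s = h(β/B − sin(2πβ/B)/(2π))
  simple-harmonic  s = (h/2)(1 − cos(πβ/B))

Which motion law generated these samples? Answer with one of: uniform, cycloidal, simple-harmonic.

candidates at β/B = r: uniform s = h·r (linear in β); cycloidal s = h·(r − sin(2πr)/(2π)); simple-harmonic s = (h/2)(1 − cos(πr))
β=18°: printed 0.1699 | uniform 1.2000, cycloidal 0.1699, simple-harmonic 0.4360
β=48°: printed 2.4516 | uniform 3.2000, cycloidal 2.4516, simple-harmonic 2.7639
β=90°: printed 7.2732 | uniform 6.0000, cycloidal 7.2732, simple-harmonic 6.8284
only one law matches every sample → cycloidal

cycloidal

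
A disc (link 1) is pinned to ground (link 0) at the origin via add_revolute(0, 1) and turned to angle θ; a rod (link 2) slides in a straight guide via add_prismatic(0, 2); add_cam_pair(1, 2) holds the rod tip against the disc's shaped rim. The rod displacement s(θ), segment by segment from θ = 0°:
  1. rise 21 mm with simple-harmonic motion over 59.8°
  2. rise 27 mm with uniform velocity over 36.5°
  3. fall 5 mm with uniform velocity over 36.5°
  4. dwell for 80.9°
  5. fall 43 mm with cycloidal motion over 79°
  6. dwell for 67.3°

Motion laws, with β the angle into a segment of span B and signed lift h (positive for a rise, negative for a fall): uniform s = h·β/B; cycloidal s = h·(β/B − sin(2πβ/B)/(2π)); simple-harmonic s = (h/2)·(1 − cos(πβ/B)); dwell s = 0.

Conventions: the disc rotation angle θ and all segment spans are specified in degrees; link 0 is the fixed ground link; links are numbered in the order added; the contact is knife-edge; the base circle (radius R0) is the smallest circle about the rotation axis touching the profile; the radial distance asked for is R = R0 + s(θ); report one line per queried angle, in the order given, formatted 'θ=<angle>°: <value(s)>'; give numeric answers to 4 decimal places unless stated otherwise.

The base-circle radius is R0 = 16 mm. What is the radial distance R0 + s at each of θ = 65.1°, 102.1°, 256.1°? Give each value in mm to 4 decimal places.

segment 1 (0° to 59.8°, simple-harmonic, h = 21) is passed completely: s = 0.0000 + (21) = 21.0000
θ = 65.1° falls in segment 2 (59.8° to 96.3°, uniform, h = 27): β = 65.1 − 59.8 = 5.3°, B = 36.5°; Δs = 27·5.3/36.5 = 3.9205; s = 21.0000 + 3.9205 = 24.9205
segment 2 (59.8° to 96.3°, uniform, h = 27) is passed completely: s = 21.0000 + (27) = 48.0000
θ = 102.1° falls in segment 3 (96.3° to 132.8°, uniform, h = -5): β = 102.1 − 96.3 = 5.8°, B = 36.5°; Δs = -5·5.8/36.5 = -0.7945; s = 48.0000 − 0.7945 = 47.2055
segment 3 (96.3° to 132.8°, uniform, h = -5) is passed completely: s = 48.0000 + (-5) = 43.0000
segment 4 (132.8° to 213.7°, dwell): s unchanged at 43.0000
θ = 256.1° falls in segment 5 (213.7° to 292.7°, cycloidal, h = -43): β = 256.1 − 213.7 = 42.4°, B = 79°; Δs = -43·(0.5367 − sin(2π·0.5367)/(2π)) = -24.6430; s = 43.0000 − 24.6430 = 18.3570
θ=65.1°: R = R0 + s = 16 + 24.9205 = 40.9205
θ=102.1°: R = R0 + s = 16 + 47.2055 = 63.2055
θ=256.1°: R = R0 + s = 16 + 18.3570 = 34.3570

θ=65.1°: 40.9205
θ=102.1°: 63.2055
θ=256.1°: 34.3570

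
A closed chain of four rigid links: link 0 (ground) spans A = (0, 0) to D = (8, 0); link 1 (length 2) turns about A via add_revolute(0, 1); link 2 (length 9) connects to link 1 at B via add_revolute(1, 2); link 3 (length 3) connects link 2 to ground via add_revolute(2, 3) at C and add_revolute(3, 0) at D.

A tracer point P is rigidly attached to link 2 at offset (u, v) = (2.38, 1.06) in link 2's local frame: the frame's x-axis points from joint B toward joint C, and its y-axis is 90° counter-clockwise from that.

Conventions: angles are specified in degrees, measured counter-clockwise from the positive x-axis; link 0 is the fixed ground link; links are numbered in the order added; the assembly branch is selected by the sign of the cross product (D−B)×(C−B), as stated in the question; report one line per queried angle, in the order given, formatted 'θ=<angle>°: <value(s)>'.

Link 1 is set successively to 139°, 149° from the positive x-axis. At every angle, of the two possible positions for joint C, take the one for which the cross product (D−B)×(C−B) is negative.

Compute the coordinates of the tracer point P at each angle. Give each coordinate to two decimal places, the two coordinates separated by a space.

A=(0,0), D=(8.00,0)
θ=139°: B = A + 2.00·(cos139°, sin139°) = (-1.5094, 1.3121)
θ=139°: |BD| = 9.5995
θ=139°: circle(B,9.00) ∩ circle(D,3.00): a=8.5499, h=2.8104
θ=139°:   candidates: C₊=(7.3444,2.9275) cross=26.979; C₋=(6.5761,-2.6406) cross=-26.979
θ=139°:   branch - wants cross < 0 → take C=(6.5761,-2.6406) (cross=-26.979)
θ=139°: ex = (C−B)/|BC| = (0.8984,-0.4392); ey = (0.4392,0.8984)
θ=139°: P = B + 2.38·ex + 1.06·ey = (1.0943,1.2192)
θ=149°: B = A + 2.00·(cos149°, sin149°) = (-1.7143, 1.0301)
θ=149°: |BD| = 9.7688
θ=149°: circle(B,9.00) ∩ circle(D,3.00): a=8.5696, h=2.7499
θ=149°:   candidates: C₊=(7.0975,2.8610) cross=26.863; C₋=(6.5175,-2.6081) cross=-26.863
θ=149°:   branch - wants cross < 0 → take C=(6.5175,-2.6081) (cross=-26.863)
θ=149°: ex = (C−B)/|BC| = (0.9147,-0.4042); ey = (0.4042,0.9147)
θ=149°: P = B + 2.38·ex + 1.06·ey = (0.8910,1.0375)

θ=139°: 1.09 1.22
θ=149°: 0.89 1.04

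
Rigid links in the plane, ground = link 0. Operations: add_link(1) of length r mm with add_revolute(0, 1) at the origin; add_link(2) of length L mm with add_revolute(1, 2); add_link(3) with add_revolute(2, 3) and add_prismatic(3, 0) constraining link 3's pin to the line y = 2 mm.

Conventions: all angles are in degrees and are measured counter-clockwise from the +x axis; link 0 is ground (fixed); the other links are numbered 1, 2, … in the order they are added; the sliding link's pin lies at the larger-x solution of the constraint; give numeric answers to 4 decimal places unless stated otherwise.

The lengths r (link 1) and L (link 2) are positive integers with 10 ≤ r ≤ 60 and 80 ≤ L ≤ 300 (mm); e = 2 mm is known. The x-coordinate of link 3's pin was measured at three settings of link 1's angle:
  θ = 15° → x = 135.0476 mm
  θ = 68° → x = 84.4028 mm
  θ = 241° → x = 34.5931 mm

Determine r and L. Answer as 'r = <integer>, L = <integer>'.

constraint per measurement: (x − r cos θ)² + (r sin θ − e)² = L²
subtracting the θ₁ and θ₂ equations cancels the r² and L² terms:
r = (x₁² − x₂²) / (2[(x₁cos θ₁ + e sin θ₁) − (x₂cos θ₂ + e sin θ₂)]) = 57.0000 → r = 57
L² = (x₁ − r cos θ₁)² + (r sin θ₁ − e)² = 6561.0036 → L = 81.0000 → L = 81
check at θ₃=241°: x = 34.5931 (printed 34.5931) ✓

r = 57, L = 81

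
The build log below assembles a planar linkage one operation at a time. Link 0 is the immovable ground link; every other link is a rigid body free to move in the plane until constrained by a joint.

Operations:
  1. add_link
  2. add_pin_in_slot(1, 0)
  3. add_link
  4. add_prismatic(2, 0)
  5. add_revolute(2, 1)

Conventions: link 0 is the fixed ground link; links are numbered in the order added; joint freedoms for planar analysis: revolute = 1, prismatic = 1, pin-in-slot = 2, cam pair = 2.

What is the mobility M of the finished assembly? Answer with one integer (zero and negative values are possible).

(L,J1,J2)=(1,0,0); link0 fixed
link1: (2,0,0)
PS 1-0 [J2]: (2,0,1)
link2: (3,0,1)
P 2-0 [J1]: (3,1,1)
R 2-1 [J1]: (3,2,1)
Grübler: 3·2 − 2·2 − 1 = 1

M = 1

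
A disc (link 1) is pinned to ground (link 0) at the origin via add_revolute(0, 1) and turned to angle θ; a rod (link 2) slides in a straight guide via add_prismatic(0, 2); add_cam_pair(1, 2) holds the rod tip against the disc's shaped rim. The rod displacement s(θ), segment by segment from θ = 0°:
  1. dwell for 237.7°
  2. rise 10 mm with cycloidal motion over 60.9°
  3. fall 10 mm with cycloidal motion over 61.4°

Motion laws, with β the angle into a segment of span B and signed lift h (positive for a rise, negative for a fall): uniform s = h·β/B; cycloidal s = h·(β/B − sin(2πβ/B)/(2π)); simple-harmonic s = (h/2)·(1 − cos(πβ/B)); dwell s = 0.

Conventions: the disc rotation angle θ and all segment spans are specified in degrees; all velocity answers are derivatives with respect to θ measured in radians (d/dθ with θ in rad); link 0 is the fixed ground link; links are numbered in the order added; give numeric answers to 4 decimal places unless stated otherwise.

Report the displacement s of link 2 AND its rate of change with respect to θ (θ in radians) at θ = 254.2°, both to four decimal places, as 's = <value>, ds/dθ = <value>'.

segment 1 (0° to 237.7°, dwell): s unchanged at 0.0000
θ = 254.2° falls in segment 2 (237.7° to 298.6°, cycloidal, h = 10): β = 254.2 − 237.7 = 16.5°, B = 60.9°; Δs = 10·(0.2709 − sin(2π·0.2709)/(2π)) = 1.1316; s = 0.0000 + 1.1316 = 1.1316
velocity in seg [237.7°–298.6°] (cycloidal), θ in radians: β = 16.5° = 0.2880 rad, B = 60.9° = 1.0629 rad; ds/dθ = (h/B)(1 − cos(2πβ/B)) = (10/1.0629)(1 − cos(2π·0.2709)) = 10.642202 mm/rad

s = 1.1316, ds/dθ = 10.6422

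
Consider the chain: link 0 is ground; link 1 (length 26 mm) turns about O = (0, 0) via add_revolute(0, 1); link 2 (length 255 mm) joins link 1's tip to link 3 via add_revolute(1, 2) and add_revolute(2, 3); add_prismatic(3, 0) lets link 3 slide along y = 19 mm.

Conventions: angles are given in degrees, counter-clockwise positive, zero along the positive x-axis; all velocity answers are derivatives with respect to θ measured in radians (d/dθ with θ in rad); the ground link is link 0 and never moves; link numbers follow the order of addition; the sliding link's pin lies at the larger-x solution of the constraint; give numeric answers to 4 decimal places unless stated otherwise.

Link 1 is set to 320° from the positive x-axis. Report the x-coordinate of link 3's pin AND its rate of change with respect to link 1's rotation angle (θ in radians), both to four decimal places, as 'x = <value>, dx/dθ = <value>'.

geometry: r = 26 mm, L = 255 mm, e = 19 mm
crank pin P = (r cos θ, r sin θ) = (19.917156, -16.712478)
h = r sin θ − e = -16.712478 − 19 = -35.712478
x = r cos θ + √(L² − h²) = 19.917156 + 252.486869 = 272.404024
dx/dθ = −r sin θ − h·r cos θ/√(L² − h²) (θ in radians; h = -35.712478) = 19.529618

x = 272.4040, dx/dθ = 19.5296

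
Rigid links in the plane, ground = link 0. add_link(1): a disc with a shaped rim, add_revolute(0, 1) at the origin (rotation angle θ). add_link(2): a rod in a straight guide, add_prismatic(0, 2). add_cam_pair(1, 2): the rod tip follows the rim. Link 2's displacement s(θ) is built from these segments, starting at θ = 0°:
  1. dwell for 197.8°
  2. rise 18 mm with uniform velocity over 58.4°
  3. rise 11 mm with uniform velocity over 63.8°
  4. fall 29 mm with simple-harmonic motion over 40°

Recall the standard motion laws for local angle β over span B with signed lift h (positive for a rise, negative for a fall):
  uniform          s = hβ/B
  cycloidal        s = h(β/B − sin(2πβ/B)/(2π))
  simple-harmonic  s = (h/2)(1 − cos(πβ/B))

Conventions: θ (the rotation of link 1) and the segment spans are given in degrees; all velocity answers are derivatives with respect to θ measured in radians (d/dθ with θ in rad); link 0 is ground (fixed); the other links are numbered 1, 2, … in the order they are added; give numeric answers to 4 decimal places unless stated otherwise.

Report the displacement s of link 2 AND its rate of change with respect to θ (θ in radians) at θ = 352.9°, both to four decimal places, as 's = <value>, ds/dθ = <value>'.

segment 1 (0° to 197.8°, dwell): s unchanged at 0.0000
segment 2 (197.8° to 256.2°, uniform, h = 18) is passed completely: s = 0.0000 + (18) = 18.0000
segment 3 (256.2° to 320°, uniform, h = 11) is passed completely: s = 18.0000 + (11) = 29.0000
θ = 352.9° falls in segment 4 (320° to 360°, simple-harmonic, h = -29): β = 352.9 − 320 = 32.9°, B = 40°; Δs = -29/2·(1 − cos(π·0.8225)) = -26.8034; s = 29.0000 − 26.8034 = 2.1966
velocity in seg [320°–360°] (simple-harmonic), θ in radians: β = 32.9° = 0.5742 rad, B = 40° = 0.6981 rad; ds/dθ = (πh/(2B)) sin(πβ/B) = (π·(-29)/(2·0.6981)) sin(π·0.8225) = -34.528930 mm/rad

s = 2.1966, ds/dθ = -34.5289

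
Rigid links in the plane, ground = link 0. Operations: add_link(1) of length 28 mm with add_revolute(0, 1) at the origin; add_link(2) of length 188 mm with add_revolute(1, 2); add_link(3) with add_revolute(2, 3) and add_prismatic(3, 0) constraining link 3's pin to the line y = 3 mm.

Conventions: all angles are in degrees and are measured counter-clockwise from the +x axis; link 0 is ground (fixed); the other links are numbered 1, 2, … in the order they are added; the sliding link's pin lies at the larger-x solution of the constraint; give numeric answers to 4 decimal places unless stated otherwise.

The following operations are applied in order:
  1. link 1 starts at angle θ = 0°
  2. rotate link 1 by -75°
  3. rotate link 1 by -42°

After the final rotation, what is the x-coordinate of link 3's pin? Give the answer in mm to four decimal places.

geometry: r = 28 mm, L = 188 mm, e = 3 mm; θ starts at 0°
rotate link 1 by -75°: θ ← 0° -75° = -75°
rotate link 1 by -42°: θ ← -75° -42° = -117°
crank pin P = (r cos θ, r sin θ) = (-12.711734, -24.948183)
h = r sin θ − e = -24.948183 − 3 = -27.948183
x = r cos θ + √(L² − h²) = -12.711734 + 185.910998 = 173.199264

173.1993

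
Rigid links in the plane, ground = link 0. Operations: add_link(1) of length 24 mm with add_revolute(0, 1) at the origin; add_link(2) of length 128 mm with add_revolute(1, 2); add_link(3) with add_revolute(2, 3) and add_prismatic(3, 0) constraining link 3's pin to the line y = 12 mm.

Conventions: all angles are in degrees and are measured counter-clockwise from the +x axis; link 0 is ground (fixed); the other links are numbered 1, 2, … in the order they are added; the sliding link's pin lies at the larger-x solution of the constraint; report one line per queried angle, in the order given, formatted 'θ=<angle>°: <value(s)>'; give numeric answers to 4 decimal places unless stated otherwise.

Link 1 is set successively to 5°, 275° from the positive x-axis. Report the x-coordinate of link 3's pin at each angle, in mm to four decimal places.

geometry: r = 24 mm, L = 128 mm, e = 12 mm
θ=5°: crank pin P = (r cos θ, r sin θ) = (23.908673, 2.091738)
θ=5°: h = r sin θ − e = 2.091738 − 12 = -9.908262
θ=5°: x = r cos θ + √(L² − h²) = 23.908673 + 127.615933 = 151.524606
θ=275°: crank pin P = (r cos θ, r sin θ) = (2.091738, -23.908673)
θ=275°: h = r sin θ − e = -23.908673 − 12 = -35.908673
θ=275°: x = r cos θ + √(L² − h²) = 2.091738 + 122.859950 = 124.951687

θ=5°: 151.5246
θ=275°: 124.9517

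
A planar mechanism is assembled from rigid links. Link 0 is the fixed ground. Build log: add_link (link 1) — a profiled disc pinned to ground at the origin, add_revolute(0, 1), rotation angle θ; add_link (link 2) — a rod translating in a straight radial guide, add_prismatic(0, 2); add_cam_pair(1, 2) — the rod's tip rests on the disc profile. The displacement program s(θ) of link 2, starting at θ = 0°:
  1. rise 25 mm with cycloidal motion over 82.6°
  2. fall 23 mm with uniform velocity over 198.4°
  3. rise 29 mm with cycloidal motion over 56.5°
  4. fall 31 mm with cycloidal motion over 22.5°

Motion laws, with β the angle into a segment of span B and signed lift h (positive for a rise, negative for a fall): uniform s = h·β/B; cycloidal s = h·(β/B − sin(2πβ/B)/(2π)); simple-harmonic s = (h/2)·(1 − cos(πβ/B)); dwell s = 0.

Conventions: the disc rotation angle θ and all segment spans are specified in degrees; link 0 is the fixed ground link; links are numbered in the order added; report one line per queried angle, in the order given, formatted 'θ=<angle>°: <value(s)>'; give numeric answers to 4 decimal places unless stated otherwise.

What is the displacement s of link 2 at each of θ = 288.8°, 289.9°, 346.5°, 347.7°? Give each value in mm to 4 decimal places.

seg 1 [0°–82.6°] cycloidal, h=25: full span → s += 25 → s = 25.0000
seg 2 [82.6°–281°] uniform, h=-23: full span → s += -23 → s = 2.0000
seg 3 [281°–337.5°] cycloidal, h=29: θ=288.8° here. β=7.8, B=56.5. 29·(0.1381 − sin(2π·0.1381)/(2π)) = 0.4835 → s = 2.4835
seg 3 [281°–337.5°] cycloidal, h=29: θ=289.9° here. β=8.9, B=56.5. 29·(0.1575 − sin(2π·0.1575)/(2π)) = 0.7101 → s = 2.7101
seg 3 [281°–337.5°] cycloidal, h=29: full span → s += 29 → s = 31.0000
seg 4 [337.5°–360°] cycloidal, h=-31: θ=346.5° here. β=9, B=22.5. -31·(0.4000 − sin(2π·0.4000)/(2π)) = -9.5000 → s = 21.5000
seg 4 [337.5°–360°] cycloidal, h=-31: θ=347.7° here. β=10.2, B=22.5. -31·(0.4533 − sin(2π·0.4533)/(2π)) = -12.6273 → s = 18.3727

θ=288.8°: 2.4835
θ=289.9°: 2.7101
θ=346.5°: 21.5000
θ=347.7°: 18.3727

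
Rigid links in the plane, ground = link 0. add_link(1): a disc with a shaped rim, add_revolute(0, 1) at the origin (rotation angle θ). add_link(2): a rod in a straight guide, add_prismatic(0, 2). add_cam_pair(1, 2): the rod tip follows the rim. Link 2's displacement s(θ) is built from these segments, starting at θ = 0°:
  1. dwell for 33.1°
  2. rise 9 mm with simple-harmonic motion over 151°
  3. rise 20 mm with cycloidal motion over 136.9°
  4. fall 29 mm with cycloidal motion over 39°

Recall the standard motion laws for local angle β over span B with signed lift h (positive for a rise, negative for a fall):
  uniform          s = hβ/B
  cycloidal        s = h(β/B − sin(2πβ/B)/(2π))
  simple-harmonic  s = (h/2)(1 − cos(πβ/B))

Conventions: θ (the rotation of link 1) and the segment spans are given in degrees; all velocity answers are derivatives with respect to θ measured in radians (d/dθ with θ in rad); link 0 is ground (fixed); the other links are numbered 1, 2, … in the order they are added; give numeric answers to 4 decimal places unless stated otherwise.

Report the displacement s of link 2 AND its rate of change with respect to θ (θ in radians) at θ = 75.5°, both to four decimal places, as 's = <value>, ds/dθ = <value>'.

segment 1 (0° to 33.1°, dwell): s unchanged at 0.0000
θ = 75.5° falls in segment 2 (33.1° to 184.1°, simple-harmonic, h = 9): β = 75.5 − 33.1 = 42.4°, B = 151°; Δs = 9/2·(1 − cos(π·0.2808)) = 1.6403; s = 0.0000 + 1.6403 = 1.6403
velocity in seg [33.1°–184.1°] (simple-harmonic), θ in radians: β = 42.4° = 0.7400 rad, B = 151° = 2.6354 rad; ds/dθ = (πh/(2B)) sin(πβ/B) = (π·9/(2·2.6354)) sin(π·0.2808) = 4.141741 mm/rad

s = 1.6403, ds/dθ = 4.1417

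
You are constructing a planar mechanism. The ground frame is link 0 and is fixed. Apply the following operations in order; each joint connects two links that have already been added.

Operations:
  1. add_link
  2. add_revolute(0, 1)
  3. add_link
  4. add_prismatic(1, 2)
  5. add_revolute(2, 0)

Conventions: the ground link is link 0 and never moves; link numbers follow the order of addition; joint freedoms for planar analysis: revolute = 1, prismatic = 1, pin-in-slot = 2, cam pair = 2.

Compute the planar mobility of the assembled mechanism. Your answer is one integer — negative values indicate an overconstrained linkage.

(L,J1,J2)=(1,0,0); link0 fixed
link1: (2,0,0)
R 0-1 [J1]: (2,1,0)
link2: (3,1,0)
P 1-2 [J1]: (3,2,0)
R 2-0 [J1]: (3,3,0)
Grübler: 3·2 − 2·3 − 0 = 0

M = 0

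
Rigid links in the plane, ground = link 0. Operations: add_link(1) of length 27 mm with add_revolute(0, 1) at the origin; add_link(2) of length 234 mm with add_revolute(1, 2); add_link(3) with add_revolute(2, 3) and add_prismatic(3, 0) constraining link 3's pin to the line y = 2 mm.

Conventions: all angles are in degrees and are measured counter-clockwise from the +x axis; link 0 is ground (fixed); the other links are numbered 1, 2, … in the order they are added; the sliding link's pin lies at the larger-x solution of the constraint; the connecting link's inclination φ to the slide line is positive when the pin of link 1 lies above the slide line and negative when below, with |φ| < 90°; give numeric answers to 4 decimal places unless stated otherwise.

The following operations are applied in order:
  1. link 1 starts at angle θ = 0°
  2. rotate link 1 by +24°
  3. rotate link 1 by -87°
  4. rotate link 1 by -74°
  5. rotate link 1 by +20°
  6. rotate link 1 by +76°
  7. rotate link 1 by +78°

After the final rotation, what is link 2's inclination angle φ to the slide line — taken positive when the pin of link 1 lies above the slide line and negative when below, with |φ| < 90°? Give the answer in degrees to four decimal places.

geometry: r = 27 mm, L = 234 mm, e = 2 mm; θ starts at 0°
rotate link 1 by +24°: θ ← 0° +24° = 24°
rotate link 1 by -87°: θ ← 24° -87° = -63°
rotate link 1 by -74°: θ ← -63° -74° = -137°
rotate link 1 by +20°: θ ← -137° +20° = -117°
rotate link 1 by +76°: θ ← -117° +76° = -41°
rotate link 1 by +78°: θ ← -41° +78° = 37°
h = r sin θ − e = 16.249006 − 2 = 14.249006
sin φ = h / L = 14.249006 / 234 = 0.06089319
φ = arcsin(0.06089319) = 3.491082°

3.4911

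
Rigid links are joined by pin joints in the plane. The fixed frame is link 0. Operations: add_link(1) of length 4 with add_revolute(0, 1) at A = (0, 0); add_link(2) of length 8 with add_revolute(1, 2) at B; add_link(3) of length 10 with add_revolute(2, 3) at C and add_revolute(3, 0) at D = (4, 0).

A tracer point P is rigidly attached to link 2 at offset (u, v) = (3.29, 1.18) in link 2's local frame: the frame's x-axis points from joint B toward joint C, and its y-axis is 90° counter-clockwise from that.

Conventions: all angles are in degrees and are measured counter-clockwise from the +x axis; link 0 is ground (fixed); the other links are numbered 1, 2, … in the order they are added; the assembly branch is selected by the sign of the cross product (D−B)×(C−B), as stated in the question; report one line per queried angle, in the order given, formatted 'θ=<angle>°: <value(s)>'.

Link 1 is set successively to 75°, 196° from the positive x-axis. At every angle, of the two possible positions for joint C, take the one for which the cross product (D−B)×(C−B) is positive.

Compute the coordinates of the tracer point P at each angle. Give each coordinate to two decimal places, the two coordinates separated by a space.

A=(0,0), D=(4.00,0)
θ=75°: B = A + 4.00·(cos75°, sin75°) = (1.0353, 3.8637)
θ=75°: |BD| = 4.8701
θ=75°: circle(B,8.00) ∩ circle(D,10.00): a=-1.2610, h=7.9000
θ=75°:   candidates: C₊=(6.5351,9.6733) cross=38.474; C₋=(-5.9998,0.0549) cross=-38.474
θ=75°:   branch + wants cross > 0 → take C=(6.5351,9.6733) (cross=38.474)
θ=75°: ex = (C−B)/|BC| = (0.6875,0.7262); ey = (-0.7262,0.6875)
θ=75°: P = B + 3.29·ex + 1.18·ey = (2.4402,7.0641)
θ=196°: B = A + 4.00·(cos196°, sin196°) = (-3.8450, -1.1025)
θ=196°: |BD| = 7.9221
θ=196°: circle(B,8.00) ∩ circle(D,10.00): a=1.6890, h=7.8197
θ=196°:   candidates: C₊=(-3.2608,6.8761) cross=61.949; C₋=(-1.0842,-8.6111) cross=-61.949
θ=196°:   branch + wants cross > 0 → take C=(-3.2608,6.8761) (cross=61.949)
θ=196°: ex = (C−B)/|BC| = (0.0730,0.9973); ey = (-0.9973,0.0730)
θ=196°: P = B + 3.29·ex + 1.18·ey = (-4.7816,2.2648)

θ=75°: 2.44 7.06
θ=196°: -4.78 2.26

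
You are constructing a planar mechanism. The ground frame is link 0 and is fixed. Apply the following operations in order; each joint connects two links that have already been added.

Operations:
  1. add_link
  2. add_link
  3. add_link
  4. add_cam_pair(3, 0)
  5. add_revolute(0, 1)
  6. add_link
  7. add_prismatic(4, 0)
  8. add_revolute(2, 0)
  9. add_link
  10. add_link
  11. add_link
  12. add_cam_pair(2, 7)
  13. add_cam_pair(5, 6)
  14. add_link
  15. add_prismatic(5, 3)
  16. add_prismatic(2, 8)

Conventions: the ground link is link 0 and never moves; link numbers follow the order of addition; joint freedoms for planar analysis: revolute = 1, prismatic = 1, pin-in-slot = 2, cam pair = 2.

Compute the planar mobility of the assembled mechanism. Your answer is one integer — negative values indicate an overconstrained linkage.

L=1 J1=0 J2=0
add link → L=2 J1=0 J2=0
add link → L=3 J1=0 J2=0
add link → L=4 J1=0 J2=0
C@3,0 dof=2 J2 → L=4 J1=0 J2=1
R@0,1 dof=1 J1 → L=4 J1=1 J2=1
add link → L=5 J1=1 J2=1
P@4,0 dof=1 J1 → L=5 J1=2 J2=1
R@2,0 dof=1 J1 → L=5 J1=3 J2=1
add link → L=6 J1=3 J2=1
add link → L=7 J1=3 J2=1
add link → L=8 J1=3 J2=1
C@2,7 dof=2 J2 → L=8 J1=3 J2=2
C@5,6 dof=2 J2 → L=8 J1=3 J2=3
add link → L=9 J1=3 J2=3
P@5,3 dof=1 J1 → L=9 J1=4 J2=3
P@2,8 dof=1 J1 → L=9 J1=5 J2=3
M=3(L−1)−2J1−J2=3·8−2·5−3=11

M = 11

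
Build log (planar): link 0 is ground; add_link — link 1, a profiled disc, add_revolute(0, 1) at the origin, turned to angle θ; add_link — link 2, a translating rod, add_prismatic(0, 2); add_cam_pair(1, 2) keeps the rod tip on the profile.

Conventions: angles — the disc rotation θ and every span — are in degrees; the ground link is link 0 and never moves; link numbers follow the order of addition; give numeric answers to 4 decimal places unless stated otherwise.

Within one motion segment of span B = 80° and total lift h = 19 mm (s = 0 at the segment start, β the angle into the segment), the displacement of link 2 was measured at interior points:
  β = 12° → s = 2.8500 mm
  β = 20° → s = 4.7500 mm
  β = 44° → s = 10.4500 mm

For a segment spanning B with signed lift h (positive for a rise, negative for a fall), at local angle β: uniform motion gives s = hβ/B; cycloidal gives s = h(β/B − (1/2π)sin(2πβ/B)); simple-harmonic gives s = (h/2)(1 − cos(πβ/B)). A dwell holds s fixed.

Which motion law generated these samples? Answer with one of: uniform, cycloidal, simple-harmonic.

candidates at β/B = r: uniform s = h·r (linear in β); cycloidal s = h·(r − sin(2πr)/(2π)); simple-harmonic s = (h/2)(1 − cos(πr))
β=12°: printed 2.8500 | uniform 2.8500, cycloidal 0.4036, simple-harmonic 1.0354
β=20°: printed 4.7500 | uniform 4.7500, cycloidal 1.7261, simple-harmonic 2.7825
β=44°: printed 10.4500 | uniform 10.4500, cycloidal 11.3845, simple-harmonic 10.9861
only one law matches every sample → uniform

uniform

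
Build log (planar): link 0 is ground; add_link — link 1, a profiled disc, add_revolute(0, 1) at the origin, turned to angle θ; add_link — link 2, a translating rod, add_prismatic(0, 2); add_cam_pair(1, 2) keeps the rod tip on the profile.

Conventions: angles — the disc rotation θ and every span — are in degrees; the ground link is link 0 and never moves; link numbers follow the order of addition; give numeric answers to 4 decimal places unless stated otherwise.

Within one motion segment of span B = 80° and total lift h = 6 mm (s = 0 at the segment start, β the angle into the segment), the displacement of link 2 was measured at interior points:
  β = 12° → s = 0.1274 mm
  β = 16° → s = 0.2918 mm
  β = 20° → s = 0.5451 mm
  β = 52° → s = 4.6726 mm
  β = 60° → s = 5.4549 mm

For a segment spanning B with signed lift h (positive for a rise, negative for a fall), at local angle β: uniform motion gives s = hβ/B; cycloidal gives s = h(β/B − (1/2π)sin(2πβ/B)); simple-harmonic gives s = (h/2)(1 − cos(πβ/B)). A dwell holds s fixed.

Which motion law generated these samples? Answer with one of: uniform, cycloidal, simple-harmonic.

candidates at β/B = r: uniform s = h·r (linear in β); cycloidal s = h·(r − sin(2πr)/(2π)); simple-harmonic s = (h/2)(1 − cos(πr))
β=12°: printed 0.1274 | uniform 0.9000, cycloidal 0.1274, simple-harmonic 0.3270
β=16°: printed 0.2918 | uniform 1.2000, cycloidal 0.2918, simple-harmonic 0.5729
β=20°: printed 0.5451 | uniform 1.5000, cycloidal 0.5451, simple-harmonic 0.8787
β=52°: printed 4.6726 | uniform 3.9000, cycloidal 4.6726, simple-harmonic 4.3620
β=60°: printed 5.4549 | uniform 4.5000, cycloidal 5.4549, simple-harmonic 5.1213
only one law matches every sample → cycloidal

cycloidal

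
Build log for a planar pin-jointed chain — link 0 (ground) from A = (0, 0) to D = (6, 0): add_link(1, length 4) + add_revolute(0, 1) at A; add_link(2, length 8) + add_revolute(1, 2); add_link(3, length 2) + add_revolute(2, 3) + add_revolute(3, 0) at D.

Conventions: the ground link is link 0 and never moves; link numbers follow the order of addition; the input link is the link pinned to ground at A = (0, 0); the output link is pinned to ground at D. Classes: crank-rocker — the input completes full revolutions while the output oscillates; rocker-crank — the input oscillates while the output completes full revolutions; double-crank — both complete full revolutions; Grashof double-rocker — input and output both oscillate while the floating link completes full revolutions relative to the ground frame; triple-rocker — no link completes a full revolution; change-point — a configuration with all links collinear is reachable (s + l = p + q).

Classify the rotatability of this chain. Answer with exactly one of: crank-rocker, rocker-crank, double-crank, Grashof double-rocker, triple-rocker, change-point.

lengths: ground=6, input=4, coupler=8, output=2
sorted: s=2 (shortest), l=8 (longest), p+q=10
s + l = 10 vs p + q = 10
s + l = p + q → change-point (collinear configuration reachable)

change-point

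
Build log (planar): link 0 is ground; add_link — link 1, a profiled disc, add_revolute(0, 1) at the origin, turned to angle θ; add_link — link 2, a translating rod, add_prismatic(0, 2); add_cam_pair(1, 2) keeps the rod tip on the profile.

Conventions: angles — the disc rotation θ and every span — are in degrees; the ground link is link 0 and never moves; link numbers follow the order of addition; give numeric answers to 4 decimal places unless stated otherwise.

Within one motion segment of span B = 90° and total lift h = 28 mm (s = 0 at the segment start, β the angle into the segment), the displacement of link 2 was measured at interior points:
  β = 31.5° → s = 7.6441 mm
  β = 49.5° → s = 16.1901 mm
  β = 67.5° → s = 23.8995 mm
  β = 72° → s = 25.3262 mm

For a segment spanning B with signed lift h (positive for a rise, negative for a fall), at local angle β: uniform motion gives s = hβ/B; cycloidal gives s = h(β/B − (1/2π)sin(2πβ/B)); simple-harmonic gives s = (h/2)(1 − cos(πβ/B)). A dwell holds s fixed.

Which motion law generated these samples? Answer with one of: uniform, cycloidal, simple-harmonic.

candidates at β/B = r: uniform s = h·r (linear in β); cycloidal s = h·(r − sin(2πr)/(2π)); simple-harmonic s = (h/2)(1 − cos(πr))
β=31.5°: printed 7.6441 | uniform 9.8000, cycloidal 6.1947, simple-harmonic 7.6441
β=49.5°: printed 16.1901 | uniform 15.4000, cycloidal 16.7771, simple-harmonic 16.1901
β=67.5°: printed 23.8995 | uniform 21.0000, cycloidal 25.4563, simple-harmonic 23.8995
β=72°: printed 25.3262 | uniform 22.4000, cycloidal 26.6382, simple-harmonic 25.3262
only one law matches every sample → simple-harmonic

simple-harmonic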